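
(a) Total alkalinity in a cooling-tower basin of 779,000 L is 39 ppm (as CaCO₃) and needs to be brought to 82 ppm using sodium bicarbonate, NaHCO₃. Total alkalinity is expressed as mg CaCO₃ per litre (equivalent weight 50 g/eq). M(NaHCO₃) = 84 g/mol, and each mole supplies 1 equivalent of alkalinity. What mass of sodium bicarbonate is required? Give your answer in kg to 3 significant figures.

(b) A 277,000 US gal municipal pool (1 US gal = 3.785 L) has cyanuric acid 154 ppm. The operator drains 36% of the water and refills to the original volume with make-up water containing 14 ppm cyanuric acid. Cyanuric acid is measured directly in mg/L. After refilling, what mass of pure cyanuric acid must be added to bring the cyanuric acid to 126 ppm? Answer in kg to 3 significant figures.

(a) Alkalinity to add: (82 − 39) = 43 mg/L as CaCO₃ × 779,000 L = 33,500 g as CaCO₃.
(a) Equivalents: 33,500 g ÷ 50 g/eq = 669.9 eq.
(a) NaHCO₃ supplies 1 eq per mole → 669.9 mol.
(a) Mass: 669.9 mol × 84 g/mol = 56,270 g.

(b) Volume: 277,000 US gal × 3.785 L/gal = 1,048,445 L.
(b) After draining 36% and refilling: 154 × 0.64 + 14 × 0.36 = 103.6 ppm.
(b) Deficit to target: 126 − 103.6 = 22.4 mg/L.
(b) Mass: 22.4 mg/L × 1,048,445 L = 23,490 g cyanuric acid.

(a) 56.3 kg; (b) 23.5 kg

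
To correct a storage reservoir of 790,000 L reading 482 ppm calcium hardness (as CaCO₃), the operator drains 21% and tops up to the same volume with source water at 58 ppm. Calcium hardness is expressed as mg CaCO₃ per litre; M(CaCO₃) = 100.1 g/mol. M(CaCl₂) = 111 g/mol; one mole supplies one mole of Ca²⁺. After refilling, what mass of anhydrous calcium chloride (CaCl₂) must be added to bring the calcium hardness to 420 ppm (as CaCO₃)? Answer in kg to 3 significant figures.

After draining 21% and refilling: 482 × 0.79 + 58 × 0.21 = 392.96 ppm.
Deficit to target: 420 − 392.96 = 27.04 mg/L.
As CaCO₃: 27.04 mg/L × 790,000 L = 21,360 g; ÷ 100.1 = 213.4 mol Ca²⁺.
Mass: 213.4 × 111 = 23,690 g.

23.7 kg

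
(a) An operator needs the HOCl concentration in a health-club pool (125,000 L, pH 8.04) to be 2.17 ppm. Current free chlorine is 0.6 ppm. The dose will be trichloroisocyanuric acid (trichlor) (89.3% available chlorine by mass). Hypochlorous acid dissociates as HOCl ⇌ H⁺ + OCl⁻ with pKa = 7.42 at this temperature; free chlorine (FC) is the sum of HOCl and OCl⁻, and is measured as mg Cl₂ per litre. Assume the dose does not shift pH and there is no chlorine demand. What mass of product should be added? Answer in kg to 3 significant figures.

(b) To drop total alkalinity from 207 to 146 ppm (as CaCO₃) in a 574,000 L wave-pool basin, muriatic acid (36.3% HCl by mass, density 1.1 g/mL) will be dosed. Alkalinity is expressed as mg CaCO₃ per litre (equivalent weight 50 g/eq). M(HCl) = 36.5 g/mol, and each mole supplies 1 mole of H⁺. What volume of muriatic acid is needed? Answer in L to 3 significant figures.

(a) 1.49 kg; (b) 64.0 L

(a) [OCl⁻]/[HOCl] = 10^(pH − pKa) = 10^(8.04 − 7.42) = 4.169; fraction as HOCl = 1/(1 + 4.169) = 0.1935.
(a) Free chlorine required for 2.17 ppm HOCl: 2.17 / 0.1935 = 11.22 ppm.
(a) FC to add: 11.22 − 0.6 = 10.62 mg/L as Cl₂.
(a) Cl₂ equivalent: 10.62 mg/L × 125,000 L = 1327 g.
(a) Product at 89.3% available Cl: 1327 / 0.893 = 1486 g.

(b) Alkalinity to neutralize: (207 − 146) = 61 mg/L as CaCO₃ × 574,000 L = 35,010 g as CaCO₃.
(b) Equivalents of H⁺ required: 35,010 ÷ 50 g/eq = 700.3 eq = 700.3 mol HCl.
(b) Mass of HCl: 700.3 × 36.5 = 25,560 g.
(b) Mass of 36.3% solution: 25,560 / 0.363 = 70,410 g.
(b) Volume: 70,410 g ÷ 1.1 g/mL = 64,010 mL.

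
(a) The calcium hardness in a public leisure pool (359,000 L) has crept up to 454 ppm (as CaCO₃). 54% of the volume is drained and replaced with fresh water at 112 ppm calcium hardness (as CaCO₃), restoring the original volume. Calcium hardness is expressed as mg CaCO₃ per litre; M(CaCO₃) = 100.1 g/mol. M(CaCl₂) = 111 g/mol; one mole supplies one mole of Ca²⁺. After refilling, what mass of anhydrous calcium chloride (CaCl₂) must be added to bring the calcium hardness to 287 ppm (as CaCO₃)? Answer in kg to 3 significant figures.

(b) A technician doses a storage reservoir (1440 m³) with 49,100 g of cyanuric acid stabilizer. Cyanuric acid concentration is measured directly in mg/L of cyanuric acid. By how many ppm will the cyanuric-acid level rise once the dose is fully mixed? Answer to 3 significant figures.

(a) After draining 54% and refilling: 454 × 0.46 + 112 × 0.54 = 269.32 ppm.
(a) Deficit to target: 287 − 269.32 = 17.68 mg/L.
(a) As CaCO₃: 17.68 mg/L × 359,000 L = 6347 g; ÷ 100.1 = 63.41 mol Ca²⁺.
(a) Mass: 63.41 × 111 = 7038 g.

(b) Volume: 1440 m³ = 1,440,000 L.
(b) Rise: 49,100 g / 1,440,000 L × 1000 = 34.1 mg/L.

(a) 7.04 kg; (b) 34.1 ppm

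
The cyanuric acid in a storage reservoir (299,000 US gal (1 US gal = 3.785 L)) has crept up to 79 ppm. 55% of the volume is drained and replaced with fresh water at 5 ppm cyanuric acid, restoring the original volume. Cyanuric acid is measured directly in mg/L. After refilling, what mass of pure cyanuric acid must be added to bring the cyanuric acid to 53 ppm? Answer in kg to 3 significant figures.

16.6 kg

Volume: 299,000 US gal × 3.785 L/gal = 1,131,715 L.
After draining 55% and refilling: 79 × 0.45 + 5 × 0.55 = 38.3 ppm.
Deficit to target: 53 − 38.3 = 14.7 mg/L.
Mass: 14.7 mg/L × 1,131,715 L = 16,640 g cyanuric acid.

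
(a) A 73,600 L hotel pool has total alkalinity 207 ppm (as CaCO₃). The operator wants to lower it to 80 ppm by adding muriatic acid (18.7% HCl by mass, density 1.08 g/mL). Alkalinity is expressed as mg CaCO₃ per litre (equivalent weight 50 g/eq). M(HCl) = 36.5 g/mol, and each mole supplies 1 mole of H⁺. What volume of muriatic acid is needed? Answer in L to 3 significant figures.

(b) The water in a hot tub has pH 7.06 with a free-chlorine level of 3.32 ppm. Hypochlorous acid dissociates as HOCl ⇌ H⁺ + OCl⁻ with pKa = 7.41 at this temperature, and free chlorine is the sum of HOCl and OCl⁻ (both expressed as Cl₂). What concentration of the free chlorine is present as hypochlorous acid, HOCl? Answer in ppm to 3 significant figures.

(a) 33.8 L; (b) 2.29 ppm

(a) Alkalinity to neutralize: (207 − 80) = 127 mg/L as CaCO₃ × 73,600 L = 9347 g as CaCO₃.
(a) Equivalents of H⁺ required: 9347 ÷ 50 g/eq = 186.9 eq = 186.9 mol HCl.
(a) Mass of HCl: 186.9 × 36.5 = 6823 g.
(a) Mass of 18.7% solution: 6823 / 0.187 = 36,490 g.
(a) Volume: 36,490 g ÷ 1.08 g/mL = 33,790 mL.

(b) [OCl⁻]/[HOCl] = 10^(pH − pKa) = 10^(7.06 − 7.41) = 10^-0.35 = 0.4467.
(b) Fraction as HOCl = 1 / (1 + 0.4467) = 0.6912.
(b) HOCl = 0.6912 × 3.32 ppm = 2.295 ppm.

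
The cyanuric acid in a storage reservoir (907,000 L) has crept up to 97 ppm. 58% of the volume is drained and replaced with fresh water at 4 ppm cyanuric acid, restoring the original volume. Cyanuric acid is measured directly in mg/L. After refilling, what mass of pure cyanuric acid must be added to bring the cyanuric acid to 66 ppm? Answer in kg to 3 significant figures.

20.8 kg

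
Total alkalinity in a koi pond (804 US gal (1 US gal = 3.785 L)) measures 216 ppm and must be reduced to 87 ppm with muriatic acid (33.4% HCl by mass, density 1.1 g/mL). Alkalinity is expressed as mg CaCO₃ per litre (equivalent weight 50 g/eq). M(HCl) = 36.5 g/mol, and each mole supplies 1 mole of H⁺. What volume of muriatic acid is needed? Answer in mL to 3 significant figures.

Volume: 804 US gal × 3.785 L/gal = 3,043 L.
Alkalinity to neutralize: (216 − 87) = 129 mg/L as CaCO₃ × 3,043 L = 392.6 g as CaCO₃.
Equivalents of H⁺ required: 392.6 ÷ 50 g/eq = 7.851 eq = 7.851 mol HCl.
Mass of HCl: 7.851 × 36.5 = 286.6 g.
Mass of 33.4% solution: 286.6 / 0.334 = 858 g.
Volume: 858 g ÷ 1.1 g/mL = 780 mL.

780 mL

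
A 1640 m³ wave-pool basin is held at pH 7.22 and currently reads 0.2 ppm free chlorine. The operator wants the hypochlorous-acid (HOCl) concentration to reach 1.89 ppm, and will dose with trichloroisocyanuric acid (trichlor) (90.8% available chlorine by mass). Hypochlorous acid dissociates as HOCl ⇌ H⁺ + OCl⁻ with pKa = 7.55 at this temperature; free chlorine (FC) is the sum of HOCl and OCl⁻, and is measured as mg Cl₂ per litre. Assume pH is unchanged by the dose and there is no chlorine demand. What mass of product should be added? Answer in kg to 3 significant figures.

Volume: 1640 m³ = 1,640,000 L.
[OCl⁻]/[HOCl] = 10^(pH − pKa) = 10^(7.22 − 7.55) = 0.4677; fraction as HOCl = 1/(1 + 0.4677) = 0.6813.
Free chlorine required for 1.89 ppm HOCl: 1.89 / 0.6813 = 2.774 ppm.
FC to add: 2.774 − 0.2 = 2.574 mg/L as Cl₂.
Cl₂ equivalent: 2.574 mg/L × 1,640,000 L = 4221 g.
Product at 90.8% available Cl: 4221 / 0.908 = 4649 g.

4.65 kg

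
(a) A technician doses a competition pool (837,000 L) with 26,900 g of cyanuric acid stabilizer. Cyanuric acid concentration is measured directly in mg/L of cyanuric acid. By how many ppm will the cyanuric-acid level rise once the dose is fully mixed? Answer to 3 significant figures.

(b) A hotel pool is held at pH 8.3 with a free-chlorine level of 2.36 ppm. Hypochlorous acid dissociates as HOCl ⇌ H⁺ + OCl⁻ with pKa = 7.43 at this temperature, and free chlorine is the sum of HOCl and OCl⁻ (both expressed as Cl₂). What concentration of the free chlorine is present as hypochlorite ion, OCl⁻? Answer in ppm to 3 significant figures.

(a) 32.1 ppm; (b) 2.08 ppm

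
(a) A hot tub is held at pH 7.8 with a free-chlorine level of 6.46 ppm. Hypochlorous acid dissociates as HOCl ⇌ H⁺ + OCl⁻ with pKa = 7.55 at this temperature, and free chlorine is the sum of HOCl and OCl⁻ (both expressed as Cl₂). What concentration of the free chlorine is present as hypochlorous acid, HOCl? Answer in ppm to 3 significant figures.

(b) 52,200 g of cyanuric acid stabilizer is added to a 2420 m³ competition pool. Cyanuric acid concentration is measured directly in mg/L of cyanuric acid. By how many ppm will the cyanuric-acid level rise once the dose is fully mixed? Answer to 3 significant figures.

(a) 2.33 ppm; (b) 21.6 ppm

(a) [OCl⁻]/[HOCl] = 10^(pH − pKa) = 10^(7.8 − 7.55) = 10^0.25 = 1.778.
(a) Fraction as HOCl = 1 / (1 + 1.778) = 0.3599.
(a) HOCl = 0.3599 × 6.46 ppm = 2.325 ppm.

(b) Volume: 2420 m³ = 2,420,000 L.
(b) Rise: 52,200 g / 2,420,000 L × 1000 = 21.57 mg/L.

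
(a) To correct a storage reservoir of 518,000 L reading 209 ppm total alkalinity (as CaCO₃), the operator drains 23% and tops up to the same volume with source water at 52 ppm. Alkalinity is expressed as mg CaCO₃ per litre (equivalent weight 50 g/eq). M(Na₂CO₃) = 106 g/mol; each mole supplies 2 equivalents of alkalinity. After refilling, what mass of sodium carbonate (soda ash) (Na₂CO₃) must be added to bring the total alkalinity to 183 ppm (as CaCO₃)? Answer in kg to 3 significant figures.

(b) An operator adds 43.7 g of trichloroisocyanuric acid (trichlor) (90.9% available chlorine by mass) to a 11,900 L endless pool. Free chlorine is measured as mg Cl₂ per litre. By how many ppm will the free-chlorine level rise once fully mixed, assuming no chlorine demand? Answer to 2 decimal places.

(a) 5.55 kg; (b) 3.34 ppm

(a) After draining 23% and refilling: 209 × 0.77 + 52 × 0.23 = 172.89 ppm.
(a) Deficit to target: 183 − 172.89 = 10.11 mg/L.
(a) As CaCO₃: 10.11 mg/L × 518,000 L = 5237 g; ÷ 50 g/eq ÷ 2 = 52.37 mol Na₂CO₃.
(a) Mass: 52.37 × 106 = 5551 g.

(b) Available chlorine delivered: 43.7 g × 0.909 = 39.72 g as Cl₂.
(b) Concentration rise: 39.72 g / 11,900 L = 3.338 mg/L = 3.34 ppm.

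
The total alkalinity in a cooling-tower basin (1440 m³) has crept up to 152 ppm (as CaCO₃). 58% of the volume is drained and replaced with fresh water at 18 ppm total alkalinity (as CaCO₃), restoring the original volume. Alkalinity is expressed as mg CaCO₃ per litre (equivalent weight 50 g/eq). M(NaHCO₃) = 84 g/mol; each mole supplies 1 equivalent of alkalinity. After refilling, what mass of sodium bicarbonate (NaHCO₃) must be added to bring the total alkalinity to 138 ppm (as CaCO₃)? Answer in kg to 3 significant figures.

154 kg

Volume: 1440 m³ = 1,440,000 L.
After draining 58% and refilling: 152 × 0.42 + 18 × 0.58 = 74.28 ppm.
Deficit to target: 138 − 74.28 = 63.72 mg/L.
As CaCO₃: 63.72 mg/L × 1,440,000 L = 91,760 g; ÷ 50 g/eq ÷ 1 = 1835 mol NaHCO₃.
Mass: 1835 × 84 = 154,200 g.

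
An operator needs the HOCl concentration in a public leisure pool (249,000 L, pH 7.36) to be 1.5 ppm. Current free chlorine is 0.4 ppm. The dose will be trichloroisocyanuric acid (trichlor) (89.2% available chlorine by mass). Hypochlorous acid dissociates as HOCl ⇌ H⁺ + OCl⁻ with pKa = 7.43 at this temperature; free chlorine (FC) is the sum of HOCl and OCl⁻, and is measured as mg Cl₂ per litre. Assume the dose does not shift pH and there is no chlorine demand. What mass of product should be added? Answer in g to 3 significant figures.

663 g

[OCl⁻]/[HOCl] = 10^(pH − pKa) = 10^(7.36 − 7.43) = 0.8511; fraction as HOCl = 1/(1 + 0.8511) = 0.5402.
Free chlorine required for 1.5 ppm HOCl: 1.5 / 0.5402 = 2.777 ppm.
FC to add: 2.777 − 0.4 = 2.377 mg/L as Cl₂.
Cl₂ equivalent: 2.377 mg/L × 249,000 L = 591.8 g.
Product at 89.2% available Cl: 591.8 / 0.892 = 663.5 g.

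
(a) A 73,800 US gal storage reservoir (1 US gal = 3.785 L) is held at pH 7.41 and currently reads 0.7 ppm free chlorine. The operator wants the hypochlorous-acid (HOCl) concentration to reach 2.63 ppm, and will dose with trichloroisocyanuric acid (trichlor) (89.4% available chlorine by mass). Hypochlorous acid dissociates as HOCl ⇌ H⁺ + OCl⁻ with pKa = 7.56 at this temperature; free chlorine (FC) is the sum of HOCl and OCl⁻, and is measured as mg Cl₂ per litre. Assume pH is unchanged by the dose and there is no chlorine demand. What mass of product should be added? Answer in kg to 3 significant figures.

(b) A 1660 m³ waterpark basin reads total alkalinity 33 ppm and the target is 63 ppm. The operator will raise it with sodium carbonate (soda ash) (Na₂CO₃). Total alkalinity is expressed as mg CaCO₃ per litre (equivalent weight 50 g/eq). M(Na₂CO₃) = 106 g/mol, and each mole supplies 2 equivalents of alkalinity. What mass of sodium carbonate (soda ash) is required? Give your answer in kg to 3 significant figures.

(a) Volume: 73,800 US gal × 3.785 L/gal = 279,333 L.
(a) [OCl⁻]/[HOCl] = 10^(pH − pKa) = 10^(7.41 − 7.56) = 0.7079; fraction as HOCl = 1/(1 + 0.7079) = 0.5855.
(a) Free chlorine required for 2.63 ppm HOCl: 2.63 / 0.5855 = 4.492 ppm.
(a) FC to add: 4.492 − 0.7 = 3.792 mg/L as Cl₂.
(a) Cl₂ equivalent: 3.792 mg/L × 279,333 L = 1059 g.
(a) Product at 89.4% available Cl: 1059 / 0.894 = 1185 g.

(b) Volume: 1660 m³ = 1,660,000 L.
(b) Alkalinity to add: (63 − 33) = 30 mg/L as CaCO₃ × 1,660,000 L = 49,800 g as CaCO₃.
(b) Equivalents: 49,800 g ÷ 50 g/eq = 996 eq.
(b) Each mole of Na₂CO₃ supplies 2 eq, so 996 / 2 = 498 mol.
(b) Mass: 498 mol × 106 g/mol = 52,790 g.

(a) 1.18 kg; (b) 52.8 kg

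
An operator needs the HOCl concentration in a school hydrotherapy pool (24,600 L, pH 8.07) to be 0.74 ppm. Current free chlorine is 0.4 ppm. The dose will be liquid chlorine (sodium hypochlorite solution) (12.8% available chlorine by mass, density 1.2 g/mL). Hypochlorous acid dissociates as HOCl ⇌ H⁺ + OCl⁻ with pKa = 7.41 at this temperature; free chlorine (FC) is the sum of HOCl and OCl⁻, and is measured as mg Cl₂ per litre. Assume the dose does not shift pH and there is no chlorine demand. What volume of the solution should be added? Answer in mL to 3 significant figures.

596 mL

[OCl⁻]/[HOCl] = 10^(pH − pKa) = 10^(8.07 − 7.41) = 4.571; fraction as HOCl = 1/(1 + 4.571) = 0.1795.
Free chlorine required for 0.74 ppm HOCl: 0.74 / 0.1795 = 4.122 ppm.
FC to add: 4.122 − 0.4 = 3.722 mg/L as Cl₂.
Cl₂ equivalent: 3.722 mg/L × 24,600 L = 91.57 g.
Product at 12.8% available Cl: 91.57 / 0.128 = 715.4 g.
Volume: 715.4 g ÷ 1.2 g/mL = 596.2 mL.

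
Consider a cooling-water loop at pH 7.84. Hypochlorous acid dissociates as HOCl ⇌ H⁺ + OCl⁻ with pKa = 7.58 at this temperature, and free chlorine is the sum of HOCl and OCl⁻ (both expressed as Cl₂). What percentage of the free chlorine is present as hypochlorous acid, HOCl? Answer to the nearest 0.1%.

[OCl⁻]/[HOCl] = 10^(pH − pKa) = 10^(7.84 − 7.58) = 10^0.26 = 1.82.
Fraction as HOCl = 1 / (1 + 1.82) = 0.3546.

35.5%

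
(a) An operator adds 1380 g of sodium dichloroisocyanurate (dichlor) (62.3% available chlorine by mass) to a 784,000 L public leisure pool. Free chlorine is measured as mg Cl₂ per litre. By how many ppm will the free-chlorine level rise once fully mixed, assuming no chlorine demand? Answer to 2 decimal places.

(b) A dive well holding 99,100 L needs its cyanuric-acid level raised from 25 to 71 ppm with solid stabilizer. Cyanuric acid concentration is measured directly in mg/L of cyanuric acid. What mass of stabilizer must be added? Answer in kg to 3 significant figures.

(a) 1.10 ppm; (b) 4.56 kg

(a) Available chlorine delivered: 1380 g × 0.623 = 859.7 g as Cl₂.
(a) Concentration rise: 859.7 g / 784,000 L = 1.097 mg/L = 1.10 ppm.

(b) CYA to add: (71 − 25) = 46 mg/L × 99,100 L = 4559 g cyanuric acid.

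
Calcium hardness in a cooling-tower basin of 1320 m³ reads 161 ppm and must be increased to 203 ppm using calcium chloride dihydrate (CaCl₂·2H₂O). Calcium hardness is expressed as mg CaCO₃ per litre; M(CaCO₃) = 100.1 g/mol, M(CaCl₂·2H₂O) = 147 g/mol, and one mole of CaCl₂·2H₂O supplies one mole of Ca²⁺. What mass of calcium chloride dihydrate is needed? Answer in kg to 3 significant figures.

Volume: 1320 m³ = 1,320,000 L.
Hardness to add: (203 − 161) = 42 mg/L as CaCO₃ × 1,320,000 L = 55,440 g as CaCO₃.
Moles of Ca²⁺ (1 mol Ca²⁺ ≡ 1 mol CaCO₃): 55,440 / 100.1 g/mol = 553.8 mol.
Mass of CaCl₂·2H₂O: 553.8 × 147 = 81,420 g.

81.4 kg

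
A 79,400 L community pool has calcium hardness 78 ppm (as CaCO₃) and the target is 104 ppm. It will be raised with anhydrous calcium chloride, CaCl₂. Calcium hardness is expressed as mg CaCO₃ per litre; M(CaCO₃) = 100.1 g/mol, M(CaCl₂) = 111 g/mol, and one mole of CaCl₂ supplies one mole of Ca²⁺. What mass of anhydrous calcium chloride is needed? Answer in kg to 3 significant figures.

2.29 kg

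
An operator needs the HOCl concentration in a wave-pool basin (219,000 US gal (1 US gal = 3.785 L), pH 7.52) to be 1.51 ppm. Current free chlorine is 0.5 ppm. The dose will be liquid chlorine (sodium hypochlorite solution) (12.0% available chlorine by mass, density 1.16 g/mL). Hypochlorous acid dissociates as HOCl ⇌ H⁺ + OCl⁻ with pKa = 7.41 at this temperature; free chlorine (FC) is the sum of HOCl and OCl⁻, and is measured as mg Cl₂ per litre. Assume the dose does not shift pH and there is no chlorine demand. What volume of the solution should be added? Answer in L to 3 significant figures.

17.6 L

Volume: 219,000 US gal × 3.785 L/gal = 828,915 L.
[OCl⁻]/[HOCl] = 10^(pH − pKa) = 10^(7.52 − 7.41) = 1.288; fraction as HOCl = 1/(1 + 1.288) = 0.437.
Free chlorine required for 1.51 ppm HOCl: 1.51 / 0.437 = 3.455 ppm.
FC to add: 3.455 − 0.5 = 2.955 mg/L as Cl₂.
Cl₂ equivalent: 2.955 mg/L × 828,915 L = 2450 g.
Product at 12.0% available Cl: 2450 / 0.12 = 20,410 g.
Volume: 20,410 g ÷ 1.16 g/mL = 17,600 mL.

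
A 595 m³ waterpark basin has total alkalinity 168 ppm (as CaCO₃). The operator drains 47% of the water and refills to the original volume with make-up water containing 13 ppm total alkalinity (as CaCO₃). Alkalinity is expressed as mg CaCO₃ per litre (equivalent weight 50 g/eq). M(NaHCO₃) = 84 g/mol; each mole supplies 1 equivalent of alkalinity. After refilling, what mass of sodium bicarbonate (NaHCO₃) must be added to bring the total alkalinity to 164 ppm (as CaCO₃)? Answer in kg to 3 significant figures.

Volume: 595 m³ = 595,000 L.
After draining 47% and refilling: 168 × 0.53 + 13 × 0.47 = 95.15 ppm.
Deficit to target: 164 − 95.15 = 68.85 mg/L.
As CaCO₃: 68.85 mg/L × 595,000 L = 40,970 g; ÷ 50 g/eq ÷ 1 = 819.3 mol NaHCO₃.
Mass: 819.3 × 84 = 68,820 g.

68.8 kg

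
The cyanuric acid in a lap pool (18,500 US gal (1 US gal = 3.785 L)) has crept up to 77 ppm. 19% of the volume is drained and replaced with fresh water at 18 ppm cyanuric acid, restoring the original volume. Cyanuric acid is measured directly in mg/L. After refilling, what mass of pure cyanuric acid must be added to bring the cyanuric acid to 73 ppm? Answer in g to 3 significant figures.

Volume: 18,500 US gal × 3.785 L/gal = 70,022 L.
After draining 19% and refilling: 77 × 0.81 + 18 × 0.19 = 65.79 ppm.
Deficit to target: 73 − 65.79 = 7.21 mg/L.
Mass: 7.21 mg/L × 70,022 L = 504.9 g cyanuric acid.

505 g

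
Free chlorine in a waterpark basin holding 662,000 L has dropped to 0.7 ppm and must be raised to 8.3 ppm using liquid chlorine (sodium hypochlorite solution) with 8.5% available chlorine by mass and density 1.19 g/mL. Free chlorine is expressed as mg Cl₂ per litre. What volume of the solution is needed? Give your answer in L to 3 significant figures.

49.7 L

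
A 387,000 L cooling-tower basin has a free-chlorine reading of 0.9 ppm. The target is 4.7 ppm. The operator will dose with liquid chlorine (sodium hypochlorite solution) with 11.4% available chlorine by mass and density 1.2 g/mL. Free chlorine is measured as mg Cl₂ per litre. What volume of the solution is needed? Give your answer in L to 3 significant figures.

10.7 L

Chlorine deficit: 4.7 − 0.9 = 3.8 ppm = 3.8 mg/L as Cl₂.
Cl₂ equivalent needed: 3.8 mg/L × 387,000 L = 1,471,000 mg = 1471 g.
Product at 11.4% available chlorine: 1471 / 0.114 = 12,900 g.
Volume at density 1.2 g/mL: 12,900 g ÷ 1.2 g/mL = 10,750 mL.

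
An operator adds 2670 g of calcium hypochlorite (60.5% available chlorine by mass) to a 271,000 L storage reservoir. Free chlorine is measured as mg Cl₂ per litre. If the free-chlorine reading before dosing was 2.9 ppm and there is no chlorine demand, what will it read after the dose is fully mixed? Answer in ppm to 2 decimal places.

8.86 ppm

Available chlorine delivered: 2670 g × 0.605 = 1615 g as Cl₂.
Concentration rise: 1615 g / 271,000 L = 5.961 mg/L = 5.96 ppm.
Final FC: 2.9 + 5.96 = 8.86 ppm.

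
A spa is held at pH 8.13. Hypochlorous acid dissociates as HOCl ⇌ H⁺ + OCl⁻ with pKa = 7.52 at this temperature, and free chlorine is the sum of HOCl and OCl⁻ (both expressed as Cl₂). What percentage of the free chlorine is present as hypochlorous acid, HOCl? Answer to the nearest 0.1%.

19.7%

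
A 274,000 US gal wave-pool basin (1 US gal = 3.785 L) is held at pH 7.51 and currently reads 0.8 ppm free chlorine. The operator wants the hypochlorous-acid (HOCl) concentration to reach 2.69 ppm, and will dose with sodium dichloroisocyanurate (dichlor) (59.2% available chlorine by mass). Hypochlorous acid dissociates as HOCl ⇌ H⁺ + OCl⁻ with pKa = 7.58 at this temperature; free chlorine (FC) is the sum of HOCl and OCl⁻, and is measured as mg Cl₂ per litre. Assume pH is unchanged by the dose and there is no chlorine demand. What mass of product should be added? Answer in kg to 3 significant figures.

Volume: 274,000 US gal × 3.785 L/gal = 1,037,090 L.
[OCl⁻]/[HOCl] = 10^(pH − pKa) = 10^(7.51 − 7.58) = 0.8511; fraction as HOCl = 1/(1 + 0.8511) = 0.5402.
Free chlorine required for 2.69 ppm HOCl: 2.69 / 0.5402 = 4.98 ppm.
FC to add: 4.98 − 0.8 = 4.18 mg/L as Cl₂.
Cl₂ equivalent: 4.18 mg/L × 1,037,090 L = 4335 g.
Product at 59.2% available Cl: 4335 / 0.592 = 7322 g.

7.32 kg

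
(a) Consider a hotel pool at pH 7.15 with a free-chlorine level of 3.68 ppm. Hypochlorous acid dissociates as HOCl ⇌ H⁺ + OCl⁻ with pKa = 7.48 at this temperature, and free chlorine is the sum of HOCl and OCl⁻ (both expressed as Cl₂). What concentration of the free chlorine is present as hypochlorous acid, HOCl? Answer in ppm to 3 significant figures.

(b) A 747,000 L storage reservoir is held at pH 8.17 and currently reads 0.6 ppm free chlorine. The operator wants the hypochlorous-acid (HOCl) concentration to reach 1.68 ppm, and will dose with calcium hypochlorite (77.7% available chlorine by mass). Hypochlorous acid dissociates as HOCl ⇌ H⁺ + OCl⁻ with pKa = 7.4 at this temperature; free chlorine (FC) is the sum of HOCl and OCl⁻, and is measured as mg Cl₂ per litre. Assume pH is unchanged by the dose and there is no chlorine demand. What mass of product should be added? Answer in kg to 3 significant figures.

(a) [OCl⁻]/[HOCl] = 10^(pH − pKa) = 10^(7.15 − 7.48) = 10^-0.33 = 0.4677.
(a) Fraction as HOCl = 1 / (1 + 0.4677) = 0.6813.
(a) HOCl = 0.6813 × 3.68 ppm = 2.507 ppm.

(b) [OCl⁻]/[HOCl] = 10^(pH − pKa) = 10^(8.17 − 7.4) = 5.888; fraction as HOCl = 1/(1 + 5.888) = 0.1452.
(b) Free chlorine required for 1.68 ppm HOCl: 1.68 / 0.1452 = 11.57 ppm.
(b) FC to add: 11.57 − 0.6 = 10.97 mg/L as Cl₂.
(b) Cl₂ equivalent: 10.97 mg/L × 747,000 L = 8197 g.
(b) Product at 77.7% available Cl: 8197 / 0.777 = 10,550 g.

(a) 2.51 ppm; (b) 10.5 kg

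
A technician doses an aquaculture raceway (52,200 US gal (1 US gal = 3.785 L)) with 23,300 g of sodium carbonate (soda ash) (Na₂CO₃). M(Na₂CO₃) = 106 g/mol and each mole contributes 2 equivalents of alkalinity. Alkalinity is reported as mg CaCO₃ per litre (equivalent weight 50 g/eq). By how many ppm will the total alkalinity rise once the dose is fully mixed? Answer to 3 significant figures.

111 ppm

Volume: 52,200 US gal × 3.785 L/gal = 197,577 L.
Moles of Na₂CO₃: 23,300 g ÷ 106 g/mol = 219.8 mol → 439.6 eq of alkalinity.
As CaCO₃: 439.6 eq × 50 g/eq = 21,980 g.
Rise: 21,980 g / 197,577 L × 1000 = 111.3 mg/L.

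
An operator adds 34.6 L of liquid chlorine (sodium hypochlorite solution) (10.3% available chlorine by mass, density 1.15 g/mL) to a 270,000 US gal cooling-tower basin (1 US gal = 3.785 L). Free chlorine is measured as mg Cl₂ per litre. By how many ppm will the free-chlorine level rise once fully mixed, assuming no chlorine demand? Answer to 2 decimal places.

Volume: 270,000 US gal × 3.785 L/gal = 1,021,950 L.
Mass of solution: 34.6 L × 1000 mL/L × 1.15 g/mL = 39,790 g.
Available chlorine delivered: 39,790 g × 0.103 = 4098 g as Cl₂.
Concentration rise: 4098 g / 1,021,950 L = 4.01 mg/L = 4.01 ppm.

4.01 ppm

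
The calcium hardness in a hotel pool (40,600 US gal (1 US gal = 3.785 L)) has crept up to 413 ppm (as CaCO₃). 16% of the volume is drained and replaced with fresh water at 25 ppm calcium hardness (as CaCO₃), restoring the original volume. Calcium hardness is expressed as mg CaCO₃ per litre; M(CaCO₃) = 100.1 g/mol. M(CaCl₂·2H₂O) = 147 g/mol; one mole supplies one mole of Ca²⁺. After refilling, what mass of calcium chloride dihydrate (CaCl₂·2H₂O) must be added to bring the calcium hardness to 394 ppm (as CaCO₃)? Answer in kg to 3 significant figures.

Volume: 40,600 US gal × 3.785 L/gal = 153,671 L.
After draining 16% and refilling: 413 × 0.84 + 25 × 0.16 = 350.92 ppm.
Deficit to target: 394 − 350.92 = 43.08 mg/L.
As CaCO₃: 43.08 mg/L × 153,671 L = 6620 g; ÷ 100.1 = 66.14 mol Ca²⁺.
Mass: 66.14 × 147 = 9722 g.

9.72 kg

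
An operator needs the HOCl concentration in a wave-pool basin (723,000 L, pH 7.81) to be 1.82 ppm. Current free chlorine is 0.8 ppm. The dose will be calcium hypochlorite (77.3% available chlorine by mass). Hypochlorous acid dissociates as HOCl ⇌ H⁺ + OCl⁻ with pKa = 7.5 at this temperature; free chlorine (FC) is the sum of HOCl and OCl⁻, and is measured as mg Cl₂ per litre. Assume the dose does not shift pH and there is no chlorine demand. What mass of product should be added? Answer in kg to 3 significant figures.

[OCl⁻]/[HOCl] = 10^(pH − pKa) = 10^(7.81 − 7.5) = 2.042; fraction as HOCl = 1/(1 + 2.042) = 0.3288.
Free chlorine required for 1.82 ppm HOCl: 1.82 / 0.3288 = 5.536 ppm.
FC to add: 5.536 − 0.8 = 4.736 mg/L as Cl₂.
Cl₂ equivalent: 4.736 mg/L × 723,000 L = 3424 g.
Product at 77.3% available Cl: 3424 / 0.773 = 4430 g.

4.43 kg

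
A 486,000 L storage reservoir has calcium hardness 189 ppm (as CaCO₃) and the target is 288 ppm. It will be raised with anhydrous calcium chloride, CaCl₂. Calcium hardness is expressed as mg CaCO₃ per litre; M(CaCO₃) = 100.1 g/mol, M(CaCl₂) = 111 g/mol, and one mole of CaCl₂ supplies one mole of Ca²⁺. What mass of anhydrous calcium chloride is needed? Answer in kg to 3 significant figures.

Hardness to add: (288 − 189) = 99 mg/L as CaCO₃ × 486,000 L = 48,110 g as CaCO₃.
Moles of Ca²⁺ (1 mol Ca²⁺ ≡ 1 mol CaCO₃): 48,110 / 100.1 g/mol = 480.7 mol.
Mass of CaCl₂: 480.7 × 111 = 53,350 g.

53.4 kg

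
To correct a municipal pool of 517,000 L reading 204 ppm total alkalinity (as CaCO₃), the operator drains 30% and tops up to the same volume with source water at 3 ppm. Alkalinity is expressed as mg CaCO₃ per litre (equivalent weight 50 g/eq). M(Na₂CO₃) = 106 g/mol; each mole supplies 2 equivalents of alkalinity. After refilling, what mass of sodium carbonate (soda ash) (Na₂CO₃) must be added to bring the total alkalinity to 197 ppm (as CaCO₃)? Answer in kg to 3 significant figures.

29.2 kg

After draining 30% and refilling: 204 × 0.70 + 3 × 0.30 = 143.7 ppm.
Deficit to target: 197 − 143.7 = 53.3 mg/L.
As CaCO₃: 53.3 mg/L × 517,000 L = 27,560 g; ÷ 50 g/eq ÷ 2 = 275.6 mol Na₂CO₃.
Mass: 275.6 × 106 = 29,210 g.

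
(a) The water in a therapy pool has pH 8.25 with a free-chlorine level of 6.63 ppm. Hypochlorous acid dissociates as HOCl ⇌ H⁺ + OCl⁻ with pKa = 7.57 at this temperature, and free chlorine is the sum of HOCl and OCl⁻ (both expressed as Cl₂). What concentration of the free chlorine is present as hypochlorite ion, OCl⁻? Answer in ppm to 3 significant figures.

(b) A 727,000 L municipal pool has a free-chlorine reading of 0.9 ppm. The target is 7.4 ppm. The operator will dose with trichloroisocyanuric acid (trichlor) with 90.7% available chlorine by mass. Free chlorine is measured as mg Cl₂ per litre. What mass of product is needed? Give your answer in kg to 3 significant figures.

(a) [OCl⁻]/[HOCl] = 10^(pH − pKa) = 10^(8.25 − 7.57) = 10^0.68 = 4.786.
(a) Fraction as HOCl = 1 / (1 + 4.786) = 0.1728.
(a) OCl⁻ = (1 − 0.1728) × 6.63 ppm = 5.484 ppm.

(b) Chlorine deficit: 7.4 − 0.9 = 6.5 ppm = 6.5 mg/L as Cl₂.
(b) Cl₂ equivalent needed: 6.5 mg/L × 727,000 L = 4,726,000 mg = 4726 g.
(b) Product at 90.7% available chlorine: 4726 / 0.907 = 5210 g.

(a) 5.48 ppm; (b) 5.21 kg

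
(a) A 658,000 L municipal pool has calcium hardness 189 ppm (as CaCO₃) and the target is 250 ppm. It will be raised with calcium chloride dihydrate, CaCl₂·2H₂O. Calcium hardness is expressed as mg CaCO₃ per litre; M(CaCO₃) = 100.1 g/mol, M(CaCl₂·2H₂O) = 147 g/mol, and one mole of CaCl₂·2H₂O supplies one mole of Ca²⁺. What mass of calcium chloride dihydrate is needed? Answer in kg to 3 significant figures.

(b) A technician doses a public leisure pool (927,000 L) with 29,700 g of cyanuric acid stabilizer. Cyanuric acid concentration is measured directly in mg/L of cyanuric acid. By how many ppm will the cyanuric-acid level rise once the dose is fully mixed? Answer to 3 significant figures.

(a) 58.9 kg; (b) 32.0 ppm

(a) Hardness to add: (250 − 189) = 61 mg/L as CaCO₃ × 658,000 L = 40,140 g as CaCO₃.
(a) Moles of Ca²⁺ (1 mol Ca²⁺ ≡ 1 mol CaCO₃): 40,140 / 100.1 g/mol = 401 mol.
(a) Mass of CaCl₂·2H₂O: 401 × 147 = 58,940 g.

(b) Rise: 29,700 g / 927,000 L × 1000 = 32.04 mg/L.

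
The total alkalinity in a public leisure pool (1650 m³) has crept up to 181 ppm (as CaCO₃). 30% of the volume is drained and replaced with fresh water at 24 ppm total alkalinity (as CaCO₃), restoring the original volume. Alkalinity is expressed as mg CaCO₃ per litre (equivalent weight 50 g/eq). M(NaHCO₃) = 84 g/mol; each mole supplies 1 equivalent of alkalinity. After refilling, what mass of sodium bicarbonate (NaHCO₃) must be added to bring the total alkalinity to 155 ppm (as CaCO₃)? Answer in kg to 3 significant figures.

58.5 kg

Volume: 1650 m³ = 1,650,000 L.
After draining 30% and refilling: 181 × 0.70 + 24 × 0.30 = 133.9 ppm.
Deficit to target: 155 − 133.9 = 21.1 mg/L.
As CaCO₃: 21.1 mg/L × 1,650,000 L = 34,820 g; ÷ 50 g/eq ÷ 1 = 696.3 mol NaHCO₃.
Mass: 696.3 × 84 = 58,490 g.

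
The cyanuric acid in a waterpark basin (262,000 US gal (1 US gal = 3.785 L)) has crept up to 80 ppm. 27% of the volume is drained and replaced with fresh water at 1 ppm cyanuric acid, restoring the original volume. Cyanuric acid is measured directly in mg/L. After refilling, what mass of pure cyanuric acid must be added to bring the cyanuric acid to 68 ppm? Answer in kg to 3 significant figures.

9.25 kg

Volume: 262,000 US gal × 3.785 L/gal = 991,670 L.
After draining 27% and refilling: 80 × 0.73 + 1 × 0.27 = 58.67 ppm.
Deficit to target: 68 − 58.67 = 9.33 mg/L.
Mass: 9.33 mg/L × 991,670 L = 9252 g cyanuric acid.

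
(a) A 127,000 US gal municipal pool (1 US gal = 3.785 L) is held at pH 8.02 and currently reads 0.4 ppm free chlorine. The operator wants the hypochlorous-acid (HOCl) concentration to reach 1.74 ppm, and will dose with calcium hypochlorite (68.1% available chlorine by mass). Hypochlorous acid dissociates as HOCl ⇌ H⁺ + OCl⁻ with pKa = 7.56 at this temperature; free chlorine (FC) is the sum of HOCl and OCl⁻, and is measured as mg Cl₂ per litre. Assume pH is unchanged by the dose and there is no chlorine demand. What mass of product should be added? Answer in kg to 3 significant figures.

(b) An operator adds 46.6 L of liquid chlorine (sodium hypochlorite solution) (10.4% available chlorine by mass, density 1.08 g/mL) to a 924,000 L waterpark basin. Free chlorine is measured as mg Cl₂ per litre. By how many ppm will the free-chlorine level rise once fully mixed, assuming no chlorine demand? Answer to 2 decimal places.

(a) Volume: 127,000 US gal × 3.785 L/gal = 480,695 L.
(a) [OCl⁻]/[HOCl] = 10^(pH − pKa) = 10^(8.02 − 7.56) = 2.884; fraction as HOCl = 1/(1 + 2.884) = 0.2575.
(a) Free chlorine required for 1.74 ppm HOCl: 1.74 / 0.2575 = 6.758 ppm.
(a) FC to add: 6.758 − 0.4 = 6.358 mg/L as Cl₂.
(a) Cl₂ equivalent: 6.358 mg/L × 480,695 L = 3056 g.
(a) Product at 68.1% available Cl: 3056 / 0.681 = 4488 g.

(b) Mass of solution: 46.6 L × 1000 mL/L × 1.08 g/mL = 50,330 g.
(b) Available chlorine delivered: 50,330 g × 0.104 = 5234 g as Cl₂.
(b) Concentration rise: 5234 g / 924,000 L = 5.665 mg/L = 5.66 ppm.

(a) 4.49 kg; (b) 5.66 ppm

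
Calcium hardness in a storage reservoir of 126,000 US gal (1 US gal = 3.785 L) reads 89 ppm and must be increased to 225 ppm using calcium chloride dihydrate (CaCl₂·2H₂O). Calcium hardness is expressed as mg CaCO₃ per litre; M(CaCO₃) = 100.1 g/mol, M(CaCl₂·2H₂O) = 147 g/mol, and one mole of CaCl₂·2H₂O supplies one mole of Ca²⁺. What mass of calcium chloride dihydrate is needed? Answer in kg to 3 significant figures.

95.2 kg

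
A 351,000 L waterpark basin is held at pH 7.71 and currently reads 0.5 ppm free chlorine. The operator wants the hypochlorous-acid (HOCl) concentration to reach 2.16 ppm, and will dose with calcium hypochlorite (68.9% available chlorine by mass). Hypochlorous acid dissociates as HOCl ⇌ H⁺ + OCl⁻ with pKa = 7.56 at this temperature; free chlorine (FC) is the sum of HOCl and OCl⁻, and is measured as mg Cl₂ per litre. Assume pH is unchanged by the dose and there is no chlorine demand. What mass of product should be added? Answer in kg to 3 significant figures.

2.40 kg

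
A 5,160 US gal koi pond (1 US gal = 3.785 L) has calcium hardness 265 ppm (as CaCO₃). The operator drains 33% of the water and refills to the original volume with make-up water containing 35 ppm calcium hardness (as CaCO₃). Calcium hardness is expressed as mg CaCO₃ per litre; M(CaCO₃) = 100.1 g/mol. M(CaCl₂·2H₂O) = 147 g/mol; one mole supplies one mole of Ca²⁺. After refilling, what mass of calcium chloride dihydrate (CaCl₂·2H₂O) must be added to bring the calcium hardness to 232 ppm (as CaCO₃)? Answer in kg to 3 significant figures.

Volume: 5,160 US gal × 3.785 L/gal = 19,531 L.
After draining 33% and refilling: 265 × 0.67 + 35 × 0.33 = 189.1 ppm.
Deficit to target: 232 − 189.1 = 42.9 mg/L.
As CaCO₃: 42.9 mg/L × 19,531 L = 837.9 g; ÷ 100.1 = 8.37 mol Ca²⁺.
Mass: 8.37 × 147 = 1230 g.

1.23 kg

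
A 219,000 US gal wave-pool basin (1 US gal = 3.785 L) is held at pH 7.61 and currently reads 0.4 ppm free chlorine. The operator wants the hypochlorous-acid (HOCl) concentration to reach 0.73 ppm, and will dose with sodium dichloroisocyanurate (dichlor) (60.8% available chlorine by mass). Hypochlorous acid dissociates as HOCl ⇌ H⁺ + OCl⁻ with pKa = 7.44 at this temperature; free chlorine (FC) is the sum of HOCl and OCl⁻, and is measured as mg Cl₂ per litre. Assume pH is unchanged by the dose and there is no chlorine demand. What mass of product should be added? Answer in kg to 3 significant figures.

Volume: 219,000 US gal × 3.785 L/gal = 828,915 L.
[OCl⁻]/[HOCl] = 10^(pH − pKa) = 10^(7.61 − 7.44) = 1.479; fraction as HOCl = 1/(1 + 1.479) = 0.4034.
Free chlorine required for 0.73 ppm HOCl: 0.73 / 0.4034 = 1.81 ppm.
FC to add: 1.81 − 0.4 = 1.41 mg/L as Cl₂.
Cl₂ equivalent: 1.41 mg/L × 828,915 L = 1169 g.
Product at 60.8% available Cl: 1169 / 0.608 = 1922 g.

1.92 kg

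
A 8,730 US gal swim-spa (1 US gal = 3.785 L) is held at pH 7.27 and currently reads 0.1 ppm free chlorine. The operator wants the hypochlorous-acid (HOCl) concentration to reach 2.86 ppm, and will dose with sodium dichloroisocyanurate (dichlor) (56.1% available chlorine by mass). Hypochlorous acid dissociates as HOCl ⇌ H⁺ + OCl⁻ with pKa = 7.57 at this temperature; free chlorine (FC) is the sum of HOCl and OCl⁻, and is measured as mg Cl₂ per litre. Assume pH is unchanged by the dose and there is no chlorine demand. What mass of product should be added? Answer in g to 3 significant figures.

Volume: 8,730 US gal × 3.785 L/gal = 33,043 L.
[OCl⁻]/[HOCl] = 10^(pH − pKa) = 10^(7.27 − 7.57) = 0.5012; fraction as HOCl = 1/(1 + 0.5012) = 0.6661.
Free chlorine required for 2.86 ppm HOCl: 2.86 / 0.6661 = 4.293 ppm.
FC to add: 4.293 − 0.1 = 4.193 mg/L as Cl₂.
Cl₂ equivalent: 4.193 mg/L × 33,043 L = 138.6 g.
Product at 56.1% available Cl: 138.6 / 0.561 = 247 g.

247 g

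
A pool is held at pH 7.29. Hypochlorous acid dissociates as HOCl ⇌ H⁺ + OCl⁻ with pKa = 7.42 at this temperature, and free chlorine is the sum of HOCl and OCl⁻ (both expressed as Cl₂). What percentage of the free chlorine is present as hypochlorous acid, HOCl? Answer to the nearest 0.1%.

[OCl⁻]/[HOCl] = 10^(pH − pKa) = 10^(7.29 − 7.42) = 10^-0.13 = 0.7413.
Fraction as HOCl = 1 / (1 + 0.7413) = 0.5743.

57.4%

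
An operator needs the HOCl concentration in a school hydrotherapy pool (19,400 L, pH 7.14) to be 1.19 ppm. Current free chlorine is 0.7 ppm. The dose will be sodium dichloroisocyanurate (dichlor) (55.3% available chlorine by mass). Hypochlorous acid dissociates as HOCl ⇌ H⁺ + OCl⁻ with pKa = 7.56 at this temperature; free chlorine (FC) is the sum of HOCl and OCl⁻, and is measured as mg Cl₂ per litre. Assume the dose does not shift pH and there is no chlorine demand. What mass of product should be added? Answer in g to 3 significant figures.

33.1 g

[OCl⁻]/[HOCl] = 10^(pH − pKa) = 10^(7.14 − 7.56) = 0.3802; fraction as HOCl = 1/(1 + 0.3802) = 0.7245.
Free chlorine required for 1.19 ppm HOCl: 1.19 / 0.7245 = 1.642 ppm.
FC to add: 1.642 − 0.7 = 0.9424 mg/L as Cl₂.
Cl₂ equivalent: 0.9424 mg/L × 19,400 L = 18.28 g.
Product at 55.3% available Cl: 18.28 / 0.553 = 33.06 g.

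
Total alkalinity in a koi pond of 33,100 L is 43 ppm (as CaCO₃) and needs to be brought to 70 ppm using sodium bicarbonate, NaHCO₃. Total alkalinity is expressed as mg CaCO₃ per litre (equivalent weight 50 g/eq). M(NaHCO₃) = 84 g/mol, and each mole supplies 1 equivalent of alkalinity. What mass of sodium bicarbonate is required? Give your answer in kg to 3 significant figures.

Alkalinity to add: (70 − 43) = 27 mg/L as CaCO₃ × 33,100 L = 893.7 g as CaCO₃.
Equivalents: 893.7 g ÷ 50 g/eq = 17.87 eq.
NaHCO₃ supplies 1 eq per mole → 17.87 mol.
Mass: 17.87 mol × 84 g/mol = 1501 g.

1.50 kg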